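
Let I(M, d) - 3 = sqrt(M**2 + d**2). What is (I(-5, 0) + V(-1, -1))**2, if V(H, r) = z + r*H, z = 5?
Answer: 196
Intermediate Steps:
V(H, r) = 5 + H*r (V(H, r) = 5 + r*H = 5 + H*r)
I(M, d) = 3 + sqrt(M**2 + d**2)
(I(-5, 0) + V(-1, -1))**2 = ((3 + sqrt((-5)**2 + 0**2)) + (5 - 1*(-1)))**2 = ((3 + sqrt(25 + 0)) + (5 + 1))**2 = ((3 + sqrt(25)) + 6)**2 = ((3 + 5) + 6)**2 = (8 + 6)**2 = 14**2 = 196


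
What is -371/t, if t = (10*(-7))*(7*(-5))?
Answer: -53/350 ≈ -0.15143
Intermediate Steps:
t = 2450 (t = -70*(-35) = 2450)
-371/t = -371/2450 = -371*1/2450 = -53/350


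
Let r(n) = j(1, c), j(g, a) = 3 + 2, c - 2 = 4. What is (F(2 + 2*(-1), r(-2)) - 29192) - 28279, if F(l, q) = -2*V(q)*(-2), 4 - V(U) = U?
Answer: -57475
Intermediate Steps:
c = 6 (c = 2 + 4 = 6)
V(U) = 4 - U
j(g, a) = 5
r(n) = 5
F(l, q) = 16 - 4*q (F(l, q) = -2*(4 - q)*(-2) = (-8 + 2*q)*(-2) = 16 - 4*q)
(F(2 + 2*(-1), r(-2)) - 29192) - 28279 = ((16 - 4*5) - 29192) - 28279 = ((16 - 20) - 29192) - 28279 = (-4 - 29192) - 28279 = -29196 - 28279 = -57475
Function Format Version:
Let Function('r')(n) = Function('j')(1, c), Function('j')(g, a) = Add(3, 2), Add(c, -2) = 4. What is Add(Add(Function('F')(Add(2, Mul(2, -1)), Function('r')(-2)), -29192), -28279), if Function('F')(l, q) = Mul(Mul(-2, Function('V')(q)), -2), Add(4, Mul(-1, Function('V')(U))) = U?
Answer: -57475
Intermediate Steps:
c = 6 (c = Add(2, 4) = 6)
Function('V')(U) = Add(4, Mul(-1, U))
Function('j')(g, a) = 5
Function('r')(n) = 5
Function('F')(l, q) = Add(16, Mul(-4, q)) (Function('F')(l, q) = Mul(Mul(-2, Add(4, Mul(-1, q))), -2) = Mul(Add(-8, Mul(2, q)), -2) = Add(16, Mul(-4, q)))
Add(Add(Function('F')(Add(2, Mul(2, -1)), Function('r')(-2)), -29192), -28279) = Add(Add(Add(16, Mul(-4, 5)), -29192), -28279) = Add(Add(Add(16, -20), -29192), -28279) = Add(Add(-4, -29192), -28279) = Add(-29196, -28279) = -57475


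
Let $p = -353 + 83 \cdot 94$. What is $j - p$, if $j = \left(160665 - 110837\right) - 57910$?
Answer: $-15531$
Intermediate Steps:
$j = -8082$ ($j = 49828 - 57910 = -8082$)
$p = 7449$ ($p = -353 + 7802 = 7449$)
$j - p = -8082 - 7449 = -15531$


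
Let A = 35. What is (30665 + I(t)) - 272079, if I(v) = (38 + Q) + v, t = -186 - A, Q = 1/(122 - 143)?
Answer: -5073538/21 ≈ -2.4160e+5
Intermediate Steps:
Q = -1/21 (Q = 1/(-21) = -1/21 ≈ -0.047619)
t = -221 (t = -186 - 1*35 = -186 - 35 = -221)
I(v) = 797/21 + v (I(v) = (38 - 1/21) + v = 797/21 + v)
(30665 + I(t)) - 272079 = (30665 + (797/21 - 221)) - 272079 = (30665 - 3844/21) - 272079 = 640121/21 - 272079 = -5073538/21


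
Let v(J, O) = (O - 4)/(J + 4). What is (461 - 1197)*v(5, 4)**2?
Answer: 0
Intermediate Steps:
v(J, O) = (-4 + O)/(4 + J)
(461 - 1197)*v(5, 4)**2 = (461 - 1197)*((-4 + 4)/(4 + 5))**2 = -736*(0/9)**2 = -736*((1/9)*0)**2 = -736*0**2 = -736*0 = 0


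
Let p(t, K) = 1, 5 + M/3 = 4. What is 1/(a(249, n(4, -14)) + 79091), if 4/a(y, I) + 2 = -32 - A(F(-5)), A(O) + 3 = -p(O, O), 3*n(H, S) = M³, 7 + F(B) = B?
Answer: 15/1186363 ≈ 1.2644e-5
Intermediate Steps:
M = -3 (M = -15 + 3*4 = -15 + 12 = -3)
F(B) = -7 + B
n(H, S) = -9 (n(H, S) = (⅓)*(-3)³ = (⅓)*(-27) = -9)
A(O) = -4 (A(O) = -3 - 1*1 = -3 - 1 = -4)
a(y, I) = -2/15 (a(y, I) = 4/(-2 + (-32 - 1*(-4))) = 4/(-2 + (-32 + 4)) = 4/(-2 - 28) = 4/(-30) = 4*(-1/30) = -2/15)
1/(a(249, n(4, -14)) + 79091) = 1/(-2/15 + 79091) = 1/(1186363/15) = 15/1186363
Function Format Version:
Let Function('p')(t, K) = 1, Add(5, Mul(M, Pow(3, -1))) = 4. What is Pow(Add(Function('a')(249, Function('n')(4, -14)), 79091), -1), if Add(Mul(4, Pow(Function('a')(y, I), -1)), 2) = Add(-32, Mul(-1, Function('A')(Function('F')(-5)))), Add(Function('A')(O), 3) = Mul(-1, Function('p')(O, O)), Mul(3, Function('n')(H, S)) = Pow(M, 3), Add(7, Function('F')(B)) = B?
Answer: Rational(15, 1186363) ≈ 1.2644e-5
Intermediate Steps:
M = -3 (M = Add(-15, Mul(3, 4)) = Add(-15, 12) = -3)
Function('F')(B) = Add(-7, B)
Function('n')(H, S) = -9 (Function('n')(H, S) = Mul(Rational(1, 3), Pow(-3, 3)) = Mul(Rational(1, 3), -27) = -9)
Function('A')(O) = -4 (Function('A')(O) = Add(-3, Mul(-1, 1)) = Add(-3, -1) = -4)
Function('a')(y, I) = Rational(-2, 15) (Function('a')(y, I) = Mul(4, Pow(Add(-2, Add(-32, Mul(-1, -4))), -1)) = Mul(4, Pow(Add(-2, Add(-32, 4)), -1)) = Mul(4, Pow(Add(-2, -28), -1)) = Mul(4, Pow(-30, -1)) = Mul(4, Rational(-1, 30)) = Rational(-2, 15))
Pow(Add(Function('a')(249, Function('n')(4, -14)), 79091), -1) = Pow(Add(Rational(-2, 15), 79091), -1) = Pow(Rational(1186363, 15), -1) = Rational(15, 1186363)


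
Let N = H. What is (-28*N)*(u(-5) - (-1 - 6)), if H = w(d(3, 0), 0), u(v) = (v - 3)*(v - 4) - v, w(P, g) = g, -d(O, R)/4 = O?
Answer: 0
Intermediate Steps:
d(O, R) = -4*O
u(v) = -v + (-4 + v)*(-3 + v) (u(v) = (-3 + v)*(-4 + v) - v = (-4 + v)*(-3 + v) - v = -v + (-4 + v)*(-3 + v))
H = 0
N = 0
(-28*N)*(u(-5) - (-1 - 6)) = (-28*0)*((12 + (-5)**2 - 8*(-5)) - (-1 - 6)) = 0*((12 + 25 + 40) - 1*(-7)) = 0*(77 + 7) = 0*84 = 0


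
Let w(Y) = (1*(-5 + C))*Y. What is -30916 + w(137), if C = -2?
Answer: -31875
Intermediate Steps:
w(Y) = -7*Y (w(Y) = (1*(-5 - 2))*Y = (1*(-7))*Y = -7*Y)
-30916 + w(137) = -30916 - 7*137 = -30916 - 959 = -31875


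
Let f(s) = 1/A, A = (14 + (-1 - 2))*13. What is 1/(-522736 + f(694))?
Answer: -143/74751247 ≈ -1.9130e-6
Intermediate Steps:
A = 143 (A = (14 - 3)*13 = 11*13 = 143)
f(s) = 1/143
1/(-522736 + f(694)) = 1/(-522736 + 1/143) = 1/(-74751247/143) = -143/74751247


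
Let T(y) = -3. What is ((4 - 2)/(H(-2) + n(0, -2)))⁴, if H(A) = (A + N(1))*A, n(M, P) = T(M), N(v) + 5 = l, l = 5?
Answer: 16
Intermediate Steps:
N(v) = 0 (N(v) = -5 + 5 = 0)
n(M, P) = -3
H(A) = A² (H(A) = (A + 0)*A = A*A = A²)
((4 - 2)/(H(-2) + n(0, -2)))⁴ = ((4 - 2)/((-2)² - 3))⁴ = (2/(4 - 3))⁴ = (2/1)⁴ = (2*1)⁴ = 2⁴ = 16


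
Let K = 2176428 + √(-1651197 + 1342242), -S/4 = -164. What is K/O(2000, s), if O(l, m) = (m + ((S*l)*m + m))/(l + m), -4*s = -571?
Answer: 1036342466/41619619 + 2857*I*√308955/249717714 ≈ 24.9 + 0.0063593*I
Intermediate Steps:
S = 656 (S = -4*(-164) = 656)
s = 571/4 (s = -¼*(-571) = 571/4 ≈ 142.75)
O(l, m) = (2*m + 656*l*m)/(l + m) (O(l, m) = (m + ((656*l)*m + m))/(l + m) = (m + (656*l*m + m))/(l + m) = (m + (m + 656*l*m))/(l + m) = (2*m + 656*l*m)/(l + m))
K = 2176428 + I*√308955 (K = 2176428 + √(-308955) = 2176428 + I*√308955 ≈ 2.1764e+6 + 555.84*I)
K/O(2000, s) = (2176428 + I*√308955)/((2*(571/4)*(1 + 328*2000)/(2000 + 571/4))) = (2176428 + I*√308955)/((2*(571/4)*(1 + 656000)/(8571/4))) = (2176428 + I*√308955)/((2*(571/4)*(4/8571)*656001)) = (2176428 + I*√308955)/(249717714/2857) = (2176428 + I*√308955)*(2857/249717714) = 1036342466/41619619 + 2857*I*√308955/249717714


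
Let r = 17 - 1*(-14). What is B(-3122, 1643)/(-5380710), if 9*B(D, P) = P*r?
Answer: -50933/48426390 ≈ -0.0010518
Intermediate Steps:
r = 31 (r = 17 + 14 = 31)
B(D, P) = 31*P/9 (B(D, P) = (P*31)/9 = (31*P)/9 = 31*P/9)
B(-3122, 1643)/(-5380710) = ((31/9)*1643)/(-5380710) = (50933/9)*(-1/5380710) = -50933/48426390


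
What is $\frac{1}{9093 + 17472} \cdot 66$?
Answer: $\frac{2}{805} \approx 0.0024845$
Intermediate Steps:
$\frac{1}{9093 + 17472} \cdot 66 = \frac{1}{26565} \cdot 66 = \frac{2}{805}$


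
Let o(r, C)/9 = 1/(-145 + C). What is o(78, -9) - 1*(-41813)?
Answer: 6439193/154 ≈ 41813.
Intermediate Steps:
o(r, C) = 9/(-145 + C)
o(78, -9) - 1*(-41813) = 9/(-145 - 9) - 1*(-41813) = 9/(-154) + 41813 = 9*(-1/154) + 41813 = -9/154 + 41813 = 6439193/154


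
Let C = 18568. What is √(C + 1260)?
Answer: 2*√4957 ≈ 140.81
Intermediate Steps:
√(C + 1260) = √(18568 + 1260) = √19828 = 2*√4957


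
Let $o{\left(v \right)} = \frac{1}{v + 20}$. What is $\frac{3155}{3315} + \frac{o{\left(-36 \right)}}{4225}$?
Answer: $\frac{3281149}{3447600} \approx 0.95172$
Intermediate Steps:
$o{\left(v \right)} = \frac{1}{20 + v}$
$\frac{3155}{3315} + \frac{o{\left(-36 \right)}}{4225} = \frac{3155}{3315} + \frac{1}{\left(20 - 36\right) 4225} = 3155 \cdot \frac{1}{3315} + \frac{1}{-16} \cdot \frac{1}{4225} = \frac{631}{663} - \frac{1}{67600} = \frac{3281149}{3447600}$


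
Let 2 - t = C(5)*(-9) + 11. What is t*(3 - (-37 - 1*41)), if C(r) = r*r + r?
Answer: 21141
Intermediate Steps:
C(r) = r + r**2 (C(r) = r**2 + r = r + r**2)
t = 261 (t = 2 - ((5*(1 + 5))*(-9) + 11) = 2 - ((5*6)*(-9) + 11) = 2 - (30*(-9) + 11) = 2 - (-270 + 11) = 2 - 1*(-259) = 2 + 259 = 261)
t*(3 - (-37 - 1*41)) = 261*(3 - (-37 - 1*41)) = 261*(3 - (-37 - 41)) = 261*(3 - 1*(-78)) = 261*(3 + 78) = 261*81 = 21141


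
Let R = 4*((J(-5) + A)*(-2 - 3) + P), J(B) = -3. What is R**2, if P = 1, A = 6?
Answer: 3136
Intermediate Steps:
R = -56 (R = 4*((-3 + 6)*(-2 - 3) + 1) = 4*(3*(-5) + 1) = 4*(-15 + 1) = 4*(-14) = -56)
R**2 = (-56)**2 = 3136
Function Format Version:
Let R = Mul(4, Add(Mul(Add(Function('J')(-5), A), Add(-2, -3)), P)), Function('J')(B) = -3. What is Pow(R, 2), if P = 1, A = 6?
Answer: 3136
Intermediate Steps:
R = -56 (R = Mul(4, Add(Mul(Add(-3, 6), Add(-2, -3)), 1)) = Mul(4, Add(Mul(3, -5), 1)) = Mul(4, Add(-15, 1)) = Mul(4, -14) = -56)
Pow(R, 2) = Pow(-56, 2) = 3136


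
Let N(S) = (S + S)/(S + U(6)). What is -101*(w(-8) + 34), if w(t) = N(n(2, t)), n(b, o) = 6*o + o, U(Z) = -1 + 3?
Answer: -98374/27 ≈ -3643.5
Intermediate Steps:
U(Z) = 2
n(b, o) = 7*o
N(S) = 2*S/(2 + S) (N(S) = (S + S)/(S + 2) = (2*S)/(2 + S) = 2*S/(2 + S))
w(t) = 14*t/(2 + 7*t) (w(t) = 2*(7*t)/(2 + 7*t) = 14*t/(2 + 7*t))
-101*(w(-8) + 34) = -101*(14*(-8)/(2 + 7*(-8)) + 34) = -101*(14*(-8)/(2 - 56) + 34) = -101*(14*(-8)/(-54) + 34) = -101*(14*(-8)*(-1/54) + 34) = -101*(56/27 + 34) = -101*974/27 = -98374/27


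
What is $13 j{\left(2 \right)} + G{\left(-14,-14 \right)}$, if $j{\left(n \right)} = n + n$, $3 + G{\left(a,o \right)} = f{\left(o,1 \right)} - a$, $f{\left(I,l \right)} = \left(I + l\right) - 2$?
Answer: $48$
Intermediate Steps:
$f{\left(I,l \right)} = -2 + I + l$
$G{\left(a,o \right)} = -4 + o - a$ ($G{\left(a,o \right)} = -3 - \left(1 + a - o\right) = -4 + o - a$)
$j{\left(n \right)} = 2 n$
$13 j{\left(2 \right)} + G{\left(-14,-14 \right)} = 13 \cdot 2 \cdot 2 - 4 = 13 \cdot 4 - 4 = 52 - 4 = 48$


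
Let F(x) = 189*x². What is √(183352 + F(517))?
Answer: √50700973 ≈ 7120.5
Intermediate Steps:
√(183352 + F(517)) = √(183352 + 189*517²) = √(183352 + 189*267289) = √(183352 + 50517621) = √50700973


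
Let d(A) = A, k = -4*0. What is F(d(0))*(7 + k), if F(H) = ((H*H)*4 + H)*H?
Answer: 0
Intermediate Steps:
k = 0
F(H) = H*(H + 4*H²) (F(H) = (H²*4 + H)*H = (4*H² + H)*H = (H + 4*H²)*H = H*(H + 4*H²))
F(d(0))*(7 + k) = (0²*(1 + 4*0))*(7 + 0) = (0*(1 + 0))*7 = (0*1)*7 = 0*7 = 0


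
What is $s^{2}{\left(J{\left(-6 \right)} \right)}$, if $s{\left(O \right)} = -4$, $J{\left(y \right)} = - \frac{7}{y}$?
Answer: $16$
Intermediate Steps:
$s^{2}{\left(J{\left(-6 \right)} \right)} = \left(-4\right)^{2} = 16$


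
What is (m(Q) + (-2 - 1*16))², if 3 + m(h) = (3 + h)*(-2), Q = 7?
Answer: 1681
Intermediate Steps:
m(h) = -9 - 2*h (m(h) = -3 + (3 + h)*(-2) = -3 + (-6 - 2*h) = -9 - 2*h)
(m(Q) + (-2 - 1*16))² = ((-9 - 2*7) + (-2 - 1*16))² = ((-9 - 14) + (-2 - 16))² = (-23 - 18)² = (-41)² = 1681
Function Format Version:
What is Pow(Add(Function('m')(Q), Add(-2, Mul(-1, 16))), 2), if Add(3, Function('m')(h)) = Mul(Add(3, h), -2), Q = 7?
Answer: 1681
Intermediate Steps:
Function('m')(h) = Add(-9, Mul(-2, h)) (Function('m')(h) = Add(-3, Mul(Add(3, h), -2)) = Add(-3, Add(-6, Mul(-2, h))) = Add(-9, Mul(-2, h)))
Pow(Add(Function('m')(Q), Add(-2, Mul(-1, 16))), 2) = Pow(Add(Add(-9, Mul(-2, 7)), Add(-2, Mul(-1, 16))), 2) = Pow(Add(Add(-9, -14), Add(-2, -16)), 2) = Pow(Add(-23, -18), 2) = Pow(-41, 2) = 1681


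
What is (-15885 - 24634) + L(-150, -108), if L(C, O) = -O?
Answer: -40411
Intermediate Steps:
(-15885 - 24634) + L(-150, -108) = (-15885 - 24634) - 1*(-108) = -40519 + 108 = -40411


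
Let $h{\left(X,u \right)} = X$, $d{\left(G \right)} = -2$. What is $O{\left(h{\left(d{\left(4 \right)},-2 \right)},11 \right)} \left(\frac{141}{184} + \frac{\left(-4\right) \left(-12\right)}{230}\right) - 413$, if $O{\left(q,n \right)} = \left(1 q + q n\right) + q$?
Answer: $- \frac{8767}{20} \approx -438.35$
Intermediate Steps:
$O{\left(q,n \right)} = 2 q + n q$ ($O{\left(q,n \right)} = \left(q + n q\right) + q = 2 q + n q$)
$O{\left(h{\left(d{\left(4 \right)},-2 \right)},11 \right)} \left(\frac{141}{184} + \frac{\left(-4\right) \left(-12\right)}{230}\right) - 413 = - 2 \left(2 + 11\right) \left(\frac{141}{184} + \frac{\left(-4\right) \left(-12\right)}{230}\right) - 413 = \left(-2\right) 13 \left(141 \cdot \frac{1}{184} + 48 \cdot \frac{1}{230}\right) - 413 = - 26 \left(\frac{141}{184} + \frac{24}{115}\right) - 413 = \left(-26\right) \frac{39}{40} - 413 = - \frac{507}{20} - 413 = - \frac{8767}{20}$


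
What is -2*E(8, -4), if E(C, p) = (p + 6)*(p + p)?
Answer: 32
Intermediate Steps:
E(C, p) = 2*p*(6 + p) (E(C, p) = (6 + p)*(2*p) = 2*p*(6 + p))
-2*E(8, -4) = -4*(-4)*(6 - 4) = -4*(-4)*2 = -2*(-16) = 32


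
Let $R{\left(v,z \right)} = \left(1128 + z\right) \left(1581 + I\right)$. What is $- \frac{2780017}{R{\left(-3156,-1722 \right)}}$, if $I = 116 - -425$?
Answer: $\frac{2780017}{1260468} \approx 2.2055$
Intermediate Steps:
$I = 541$ ($I = 116 + 425 = 541$)
$R{\left(v,z \right)} = 2393616 + 2122 z$ ($R{\left(v,z \right)} = \left(1128 + z\right) \left(1581 + 541\right) = \left(1128 + z\right) 2122 = 2393616 + 2122 z$)
$- \frac{2780017}{R{\left(-3156,-1722 \right)}} = - \frac{2780017}{2393616 + 2122 \left(-1722\right)} = - \frac{2780017}{2393616 - 3654084} = - \frac{2780017}{-1260468} = \left(-2780017\right) \left(- \frac{1}{1260468}\right) = \frac{2780017}{1260468}$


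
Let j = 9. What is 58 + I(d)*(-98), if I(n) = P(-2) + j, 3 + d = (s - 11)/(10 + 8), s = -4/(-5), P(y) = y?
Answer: -628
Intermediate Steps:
s = ⅘ (s = -4*(-⅕) = ⅘ ≈ 0.80000)
d = -107/30 (d = -3 + (⅘ - 11)/(10 + 8) = -3 - 51/5/18 = -3 - 51/5*1/18 = -3 - 17/30 = -107/30 ≈ -3.5667)
I(n) = 7 (I(n) = -2 + 9 = 7)
58 + I(d)*(-98) = 58 + 7*(-98) = 58 - 686 = -628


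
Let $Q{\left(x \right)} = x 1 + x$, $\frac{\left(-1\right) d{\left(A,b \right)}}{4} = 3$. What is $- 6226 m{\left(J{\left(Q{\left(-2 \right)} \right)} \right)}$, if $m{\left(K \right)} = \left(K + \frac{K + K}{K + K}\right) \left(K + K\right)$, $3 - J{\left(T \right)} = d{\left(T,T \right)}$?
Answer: $-2988480$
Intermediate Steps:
$d{\left(A,b \right)} = -12$ ($d{\left(A,b \right)} = \left(-4\right) 3 = -12$)
$Q{\left(x \right)} = 2 x$ ($Q{\left(x \right)} = x + x = 2 x$)
$J{\left(T \right)} = 15$ ($J{\left(T \right)} = 3 - -12 = 3 + 12 = 15$)
$m{\left(K \right)} = 2 K \left(1 + K\right)$ ($m{\left(K \right)} = \left(K + \frac{2 K}{2 K}\right) 2 K = \left(K + 2 K \frac{1}{2 K}\right) 2 K = \left(K + 1\right) 2 K = \left(1 + K\right) 2 K = 2 K \left(1 + K\right)$)
$- 6226 m{\left(J{\left(Q{\left(-2 \right)} \right)} \right)} = - 6226 \cdot 2 \cdot 15 \left(1 + 15\right) = - 6226 \cdot 2 \cdot 15 \cdot 16 = \left(-6226\right) 480 = -2988480$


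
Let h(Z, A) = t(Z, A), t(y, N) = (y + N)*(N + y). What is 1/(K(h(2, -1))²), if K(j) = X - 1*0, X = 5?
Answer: 1/25 ≈ 0.040000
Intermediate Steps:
t(y, N) = (N + y)² (t(y, N) = (N + y)*(N + y) = (N + y)²)
h(Z, A) = (A + Z)²
K(j) = 5 (K(j) = 5 - 1*0 = 5 + 0 = 5)
1/(K(h(2, -1))²) = 1/(5²) = 1/25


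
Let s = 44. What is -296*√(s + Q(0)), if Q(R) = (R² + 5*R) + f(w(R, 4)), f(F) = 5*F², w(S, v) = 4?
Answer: -592*√31 ≈ -3296.1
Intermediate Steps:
Q(R) = 80 + R² + 5*R (Q(R) = (R² + 5*R) + 5*4² = (R² + 5*R) + 5*16 = (R² + 5*R) + 80 = 80 + R² + 5*R)
-296*√(s + Q(0)) = -296*√(44 + (80 + 0² + 5*0)) = -296*√(44 + (80 + 0 + 0)) = -296*√(44 + 80) = -592*√31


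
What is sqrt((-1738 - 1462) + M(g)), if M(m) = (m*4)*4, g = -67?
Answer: 4*I*sqrt(267) ≈ 65.361*I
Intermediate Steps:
M(m) = 16*m (M(m) = (4*m)*4 = 16*m)
sqrt((-1738 - 1462) + M(g)) = sqrt((-1738 - 1462) + 16*(-67)) = sqrt(-3200 - 1072) = sqrt(-4272) = 4*I*sqrt(267)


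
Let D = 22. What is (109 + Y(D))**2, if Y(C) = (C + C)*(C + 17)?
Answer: 3330625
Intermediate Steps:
Y(C) = 2*C*(17 + C) (Y(C) = (2*C)*(17 + C) = 2*C*(17 + C))
(109 + Y(D))**2 = (109 + 2*22*(17 + 22))**2 = (109 + 2*22*39)**2 = (109 + 1716)**2 = 1825**2 = 3330625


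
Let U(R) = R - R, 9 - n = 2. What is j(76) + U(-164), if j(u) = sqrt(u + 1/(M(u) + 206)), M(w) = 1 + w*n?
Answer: sqrt(41505935)/739 ≈ 8.7179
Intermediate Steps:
n = 7 (n = 9 - 1*2 = 9 - 2 = 7)
M(w) = 1 + 7*w (M(w) = 1 + w*7 = 1 + 7*w)
U(R) = 0
j(u) = sqrt(u + 1/(207 + 7*u)) (j(u) = sqrt(u + 1/((1 + 7*u) + 206)) = sqrt(u + 1/(207 + 7*u)))
j(76) + U(-164) = sqrt((1 + 76*(207 + 7*76))/(207 + 7*76)) + 0 = sqrt((1 + 76*(207 + 532))/(207 + 532)) + 0 = sqrt((1 + 76*739)/739) + 0 = sqrt((1 + 56164)/739) + 0 = sqrt((1/739)*56165) + 0 = sqrt(56165/739) + 0 = sqrt(41505935)/739 + 0 = sqrt(41505935)/739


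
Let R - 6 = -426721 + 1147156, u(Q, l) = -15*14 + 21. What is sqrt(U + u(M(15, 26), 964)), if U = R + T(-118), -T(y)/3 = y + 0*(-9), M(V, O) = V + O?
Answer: sqrt(720606) ≈ 848.88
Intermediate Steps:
M(V, O) = O + V
T(y) = -3*y (T(y) = -3*(y + 0*(-9)) = -3*(y + 0) = -3*y)
u(Q, l) = -189 (u(Q, l) = -210 + 21 = -189)
R = 720441 (R = 6 + (-426721 + 1147156) = 6 + 720435 = 720441)
U = 720795 (U = 720441 - 3*(-118) = 720441 + 354 = 720795)
sqrt(U + u(M(15, 26), 964)) = sqrt(720795 - 189) = sqrt(720606)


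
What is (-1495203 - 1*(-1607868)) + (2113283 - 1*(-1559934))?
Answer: 3785882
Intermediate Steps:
(-1495203 - 1*(-1607868)) + (2113283 - 1*(-1559934)) = (-1495203 + 1607868) + (2113283 + 1559934) = 112665 + 3673217 = 3785882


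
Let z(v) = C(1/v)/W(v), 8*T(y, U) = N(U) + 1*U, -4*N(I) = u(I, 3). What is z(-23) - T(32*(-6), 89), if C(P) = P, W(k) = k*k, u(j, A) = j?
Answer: -3248621/389344 ≈ -8.3438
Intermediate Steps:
N(I) = -I/4
W(k) = k**2
T(y, U) = 3*U/32 (T(y, U) = (-U/4 + 1*U)/8 = (-U/4 + U)/8 = (3*U/4)/8 = 3*U/32)
z(v) = v**(-3) (z(v) = 1/(v*(v**2)) = 1/(v*v**2) = v**(-3))
z(-23) - T(32*(-6), 89) = (-23)**(-3) - 3*89/32 = -1/12167 - 1*267/32 = -1/12167 - 267/32 = -3248621/389344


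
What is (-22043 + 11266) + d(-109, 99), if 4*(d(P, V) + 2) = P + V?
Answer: -21563/2 ≈ -10782.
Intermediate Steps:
d(P, V) = -2 + P/4 + V/4 (d(P, V) = -2 + (P + V)/4 = -2 + (P/4 + V/4) = -2 + P/4 + V/4)
(-22043 + 11266) + d(-109, 99) = (-22043 + 11266) + (-2 + (1/4)*(-109) + (1/4)*99) = -10777 + (-2 - 109/4 + 99/4) = -10777 - 9/2 = -21563/2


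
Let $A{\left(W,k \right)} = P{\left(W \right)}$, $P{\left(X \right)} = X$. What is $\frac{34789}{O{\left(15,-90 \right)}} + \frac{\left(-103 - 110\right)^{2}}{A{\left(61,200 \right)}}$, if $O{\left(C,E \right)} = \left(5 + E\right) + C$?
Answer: $\frac{1053701}{4270} \approx 246.77$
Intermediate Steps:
$O{\left(C,E \right)} = 5 + C + E$
$A{\left(W,k \right)} = W$
$\frac{34789}{O{\left(15,-90 \right)}} + \frac{\left(-103 - 110\right)^{2}}{A{\left(61,200 \right)}} = \frac{34789}{5 + 15 - 90} + \frac{\left(-103 - 110\right)^{2}}{61} = \frac{34789}{-70} + \left(-213\right)^{2} \cdot \frac{1}{61} = 34789 \left(- \frac{1}{70}\right) + 45369 \cdot \frac{1}{61} = - \frac{34789}{70} + \frac{45369}{61} = \frac{1053701}{4270}$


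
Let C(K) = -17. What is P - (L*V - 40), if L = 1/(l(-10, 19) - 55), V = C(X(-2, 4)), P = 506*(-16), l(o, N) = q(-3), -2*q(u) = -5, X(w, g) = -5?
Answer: -845914/105 ≈ -8056.3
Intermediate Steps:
q(u) = 5/2 (q(u) = -1/2*(-5) = 5/2)
l(o, N) = 5/2
P = -8096
V = -17
L = -2/105 (L = 1/(5/2 - 55) = 1/(-105/2) = -2/105 ≈ -0.019048)
P - (L*V - 40) = -8096 - (-2/105*(-17) - 40) = -8096 - (34/105 - 40) = -8096 - 1*(-4166/105) = -8096 + 4166/105 = -845914/105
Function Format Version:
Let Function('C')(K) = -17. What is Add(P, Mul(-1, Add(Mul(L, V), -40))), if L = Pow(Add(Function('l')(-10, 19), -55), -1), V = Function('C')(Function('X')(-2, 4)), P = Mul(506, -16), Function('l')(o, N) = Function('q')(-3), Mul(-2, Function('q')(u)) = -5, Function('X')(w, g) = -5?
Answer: Rational(-845914, 105) ≈ -8056.3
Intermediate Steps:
Function('q')(u) = Rational(5, 2) (Function('q')(u) = Mul(Rational(-1, 2), -5) = Rational(5, 2))
Function('l')(o, N) = Rational(5, 2)
P = -8096
V = -17
L = Rational(-2, 105) (L = Pow(Add(Rational(5, 2), -55), -1) = Pow(Rational(-105, 2), -1) = Rational(-2, 105) ≈ -0.019048)
Add(P, Mul(-1, Add(Mul(L, V), -40))) = Add(-8096, Mul(-1, Add(Mul(Rational(-2, 105), -17), -40))) = Add(-8096, Mul(-1, Add(Rational(34, 105), -40))) = Add(-8096, Mul(-1, Rational(-4166, 105))) = Add(-8096, Rational(4166, 105)) = Rational(-845914, 105)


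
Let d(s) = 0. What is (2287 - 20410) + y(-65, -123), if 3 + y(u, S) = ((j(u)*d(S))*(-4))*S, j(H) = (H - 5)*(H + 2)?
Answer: -18126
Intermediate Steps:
j(H) = (-5 + H)*(2 + H)
y(u, S) = -3 (y(u, S) = -3 + (((-10 + u² - 3*u)*0)*(-4))*S = -3 + (0*(-4))*S = -3 + 0*S = -3 + 0 = -3)
(2287 - 20410) + y(-65, -123) = (2287 - 20410) - 3 = -18123 - 3 = -18126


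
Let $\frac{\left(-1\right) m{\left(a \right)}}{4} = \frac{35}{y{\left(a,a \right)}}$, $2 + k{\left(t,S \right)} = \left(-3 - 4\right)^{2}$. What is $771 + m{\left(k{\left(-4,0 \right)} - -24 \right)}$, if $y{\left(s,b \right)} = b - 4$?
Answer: $\frac{51517}{67} \approx 768.91$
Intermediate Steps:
$k{\left(t,S \right)} = 47$ ($k{\left(t,S \right)} = -2 + \left(-3 - 4\right)^{2} = -2 + \left(-7\right)^{2} = -2 + 49 = 47$)
$y{\left(s,b \right)} = -4 + b$ ($y{\left(s,b \right)} = b - 4 = -4 + b$)
$m{\left(a \right)} = - \frac{140}{-4 + a}$ ($m{\left(a \right)} = - 4 \frac{35}{-4 + a} = - \frac{140}{-4 + a}$)
$771 + m{\left(k{\left(-4,0 \right)} - -24 \right)} = 771 - \frac{140}{-4 + \left(47 - -24\right)} = 771 - \frac{140}{-4 + \left(47 + 24\right)} = 771 - \frac{140}{-4 + 71} = 771 - \frac{140}{67} = \frac{51517}{67}$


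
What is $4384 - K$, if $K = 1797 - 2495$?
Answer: $5082$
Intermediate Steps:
$K = -698$
$4384 - K = 4384 - -698 = 4384 + 698 = 5082$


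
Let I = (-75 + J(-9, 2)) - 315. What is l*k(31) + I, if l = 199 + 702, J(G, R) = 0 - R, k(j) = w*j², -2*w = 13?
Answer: -11256977/2 ≈ -5.6285e+6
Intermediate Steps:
w = -13/2 (w = -½*13 = -13/2 ≈ -6.5000)
k(j) = -13*j²/2
J(G, R) = -R
l = 901
I = -392 (I = (-75 - 1*2) - 315 = (-75 - 2) - 315 = -77 - 315 = -392)
l*k(31) + I = 901*(-13/2*31²) - 392 = 901*(-13/2*961) - 392 = 901*(-12493/2) - 392 = -11256193/2 - 392 = -11256977/2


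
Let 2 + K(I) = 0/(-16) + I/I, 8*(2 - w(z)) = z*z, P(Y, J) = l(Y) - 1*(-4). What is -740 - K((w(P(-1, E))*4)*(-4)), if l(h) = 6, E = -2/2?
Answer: -739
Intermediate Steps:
E = -1 (E = -2*½ = -1)
P(Y, J) = 10 (P(Y, J) = 6 - 1*(-4) = 6 + 4 = 10)
w(z) = 2 - z²/8 (w(z) = 2 - z*z/8 = 2 - z²/8)
K(I) = -1 (K(I) = -2 + (0/(-16) + I/I) = -2 + (0*(-1/16) + 1) = -2 + (0 + 1) = -2 + 1 = -1)
-740 - K((w(P(-1, E))*4)*(-4)) = -740 - 1*(-1) = -740 + 1 = -739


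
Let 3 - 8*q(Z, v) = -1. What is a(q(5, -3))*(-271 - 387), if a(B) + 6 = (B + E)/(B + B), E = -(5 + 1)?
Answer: 7567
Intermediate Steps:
q(Z, v) = ½ (q(Z, v) = 3/8 - ⅛*(-1) = 3/8 + ⅛ = ½)
E = -6 (E = -1*6 = -6)
a(B) = -6 + (-6 + B)/(2*B) (a(B) = -6 + (B - 6)/(B + B) = -6 + (-6 + B)/((2*B)) = -6 + (-6 + B)*(1/(2*B)) = -6 + (-6 + B)/(2*B))
a(q(5, -3))*(-271 - 387) = (-11/2 - 3/½)*(-271 - 387) = (-11/2 - 3*2)*(-658) = (-11/2 - 6)*(-658) = -23/2*(-658) = 7567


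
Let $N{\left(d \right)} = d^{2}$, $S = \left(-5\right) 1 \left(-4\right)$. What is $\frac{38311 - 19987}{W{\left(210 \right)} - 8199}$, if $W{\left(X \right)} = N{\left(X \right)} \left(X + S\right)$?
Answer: $\frac{2036}{1126089} \approx 0.001808$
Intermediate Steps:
$S = 20$ ($S = \left(-5\right) \left(-4\right) = 20$)
$W{\left(X \right)} = X^{2} \left(20 + X\right)$ ($W{\left(X \right)} = X^{2} \left(X + 20\right) = X^{2} \left(20 + X\right)$)
$\frac{38311 - 19987}{W{\left(210 \right)} - 8199} = \frac{38311 - 19987}{210^{2} \left(20 + 210\right) - 8199} = \frac{18324}{44100 \cdot 230 - 8199} = \frac{18324}{10143000 - 8199} = \frac{18324}{10134801} = 18324 \cdot \frac{1}{10134801} = \frac{2036}{1126089}$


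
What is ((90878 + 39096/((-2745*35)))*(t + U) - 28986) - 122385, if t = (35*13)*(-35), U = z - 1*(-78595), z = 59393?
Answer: 118413934899853/10675 ≈ 1.1093e+10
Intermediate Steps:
U = 137988 (U = 59393 - 1*(-78595) = 59393 + 78595 = 137988)
t = -15925 (t = 455*(-35) = -15925)
((90878 + 39096/((-2745*35)))*(t + U) - 28986) - 122385 = ((90878 + 39096/((-2745*35)))*(-15925 + 137988) - 28986) - 122385 = ((90878 + 39096/(-96075))*122063 - 28986) - 122385 = ((90878 + 39096*(-1/96075))*122063 - 28986) - 122385 = ((90878 - 4344/10675)*122063 - 28986) - 122385 = ((970118306/10675)*122063 - 28986) - 122385 = (118415550785278/10675 - 28986) - 122385 = 118415241359728/10675 - 122385 = 118413934899853/10675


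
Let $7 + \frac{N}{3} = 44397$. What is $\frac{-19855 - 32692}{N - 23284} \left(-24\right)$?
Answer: $\frac{630564}{54943} \approx 11.477$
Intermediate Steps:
$N = 133170$ ($N = -21 + 3 \cdot 44397 = -21 + 133191 = 133170$)
$\frac{-19855 - 32692}{N - 23284} \left(-24\right) = \frac{-19855 - 32692}{133170 - 23284} \left(-24\right) = - \frac{52547}{109886} \left(-24\right) = \left(-52547\right) \frac{1}{109886} \left(-24\right) = \left(- \frac{52547}{109886}\right) \left(-24\right) = \frac{630564}{54943}$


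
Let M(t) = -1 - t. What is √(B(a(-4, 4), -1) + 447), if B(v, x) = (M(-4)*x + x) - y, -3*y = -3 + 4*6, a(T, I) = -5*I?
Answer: 15*√2 ≈ 21.213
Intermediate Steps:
y = -7 (y = -(-3 + 4*6)/3 = -(-3 + 24)/3 = -⅓*21 = -7)
B(v, x) = 7 + 4*x (B(v, x) = ((-1 - 1*(-4))*x + x) - 1*(-7) = ((-1 + 4)*x + x) + 7 = (3*x + x) + 7 = 4*x + 7 = 7 + 4*x)
√(B(a(-4, 4), -1) + 447) = √((7 + 4*(-1)) + 447) = √((7 - 4) + 447) = √(3 + 447) = √450 = 15*√2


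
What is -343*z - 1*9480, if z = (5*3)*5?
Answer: -35205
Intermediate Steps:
z = 75 (z = 15*5 = 75)
-343*z - 1*9480 = -343*75 - 1*9480 = -25725 - 9480 = -35205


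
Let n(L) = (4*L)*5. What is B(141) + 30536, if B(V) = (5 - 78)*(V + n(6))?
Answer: 11483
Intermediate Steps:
n(L) = 20*L
B(V) = -8760 - 73*V (B(V) = (5 - 78)*(V + 20*6) = -73*(V + 120) = -73*(120 + V) = -8760 - 73*V)
B(141) + 30536 = (-8760 - 73*141) + 30536 = (-8760 - 10293) + 30536 = -19053 + 30536 = 11483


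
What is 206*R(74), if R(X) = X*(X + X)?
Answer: 2256112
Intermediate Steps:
R(X) = 2*X**2 (R(X) = X*(2*X) = 2*X**2)
206*R(74) = 206*(2*74**2) = 206*(2*5476) = 206*10952 = 2256112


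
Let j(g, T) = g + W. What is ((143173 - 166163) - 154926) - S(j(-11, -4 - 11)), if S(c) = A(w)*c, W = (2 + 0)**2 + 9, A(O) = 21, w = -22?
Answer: -177958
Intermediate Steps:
W = 13 (W = 2**2 + 9 = 4 + 9 = 13)
j(g, T) = 13 + g (j(g, T) = g + 13 = 13 + g)
S(c) = 21*c
((143173 - 166163) - 154926) - S(j(-11, -4 - 11)) = ((143173 - 166163) - 154926) - 21*(13 - 11) = (-22990 - 154926) - 21*2 = -177916 - 1*42 = -177916 - 42 = -177958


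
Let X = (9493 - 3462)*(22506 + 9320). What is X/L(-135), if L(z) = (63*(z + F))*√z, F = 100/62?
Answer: 5950220786*I*√15/11722725 ≈ 1965.8*I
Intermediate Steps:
F = 50/31 (F = 100*(1/62) = 50/31 ≈ 1.6129)
X = 191942606 (X = 6031*31826 = 191942606)
L(z) = √z*(3150/31 + 63*z) (L(z) = (63*(z + 50/31))*√z = (63*(50/31 + z))*√z = (3150/31 + 63*z)*√z = √z*(3150/31 + 63*z))
X/L(-135) = 191942606/((√(-135)*(3150/31 + 63*(-135)))) = 191942606/(((3*I*√15)*(3150/31 - 8505))) = 191942606/(((3*I*√15)*(-260505/31))) = 191942606/((-781515*I*√15/31)) = 191942606*(31*I*√15/11722725) = 5950220786*I*√15/11722725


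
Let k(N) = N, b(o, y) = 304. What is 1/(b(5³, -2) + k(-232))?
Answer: 1/72 ≈ 0.013889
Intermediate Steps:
1/(b(5³, -2) + k(-232)) = 1/(304 - 232) = 1/72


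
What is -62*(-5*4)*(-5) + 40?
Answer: -6160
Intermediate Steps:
-62*(-5*4)*(-5) + 40 = -(-1240)*(-5) + 40 = -62*100 + 40 = -6200 + 40 = -6160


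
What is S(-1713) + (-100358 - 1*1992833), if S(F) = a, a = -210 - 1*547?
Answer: -2093948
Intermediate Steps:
a = -757 (a = -210 - 547 = -757)
S(F) = -757
S(-1713) + (-100358 - 1*1992833) = -757 + (-100358 - 1*1992833) = -757 + (-100358 - 1992833) = -757 - 2093191 = -2093948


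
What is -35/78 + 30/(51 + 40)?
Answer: -5/42 ≈ -0.11905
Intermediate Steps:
-35/78 + 30/(51 + 40) = -35*1/78 + 30/91 = -35/78 + 30*(1/91) = -35/78 + 30/91 = -5/42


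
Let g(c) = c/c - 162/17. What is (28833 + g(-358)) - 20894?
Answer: 134818/17 ≈ 7930.5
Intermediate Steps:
g(c) = -145/17 (g(c) = 1 - 162*1/17 = 1 - 162/17 = -145/17)
(28833 + g(-358)) - 20894 = (28833 - 145/17) - 20894 = 490016/17 - 20894 = 134818/17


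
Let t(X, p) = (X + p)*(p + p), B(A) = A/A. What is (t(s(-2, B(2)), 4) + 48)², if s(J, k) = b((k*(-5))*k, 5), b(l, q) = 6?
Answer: 16384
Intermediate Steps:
B(A) = 1
s(J, k) = 6
t(X, p) = 2*p*(X + p) (t(X, p) = (X + p)*(2*p) = 2*p*(X + p))
(t(s(-2, B(2)), 4) + 48)² = (2*4*(6 + 4) + 48)² = (2*4*10 + 48)² = (80 + 48)² = 128² = 16384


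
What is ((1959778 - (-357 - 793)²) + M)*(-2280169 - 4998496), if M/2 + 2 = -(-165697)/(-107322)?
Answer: -248905554902213305/53661 ≈ -4.6385e+12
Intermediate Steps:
M = -380341/53661 (M = -4 + 2*(-(-165697)/(-107322)) = -4 + 2*(-(-165697)*(-1)/107322) = -4 + 2*(-7*23671/107322) = -4 + 2*(-165697/107322) = -4 - 165697/53661 = -380341/53661 ≈ -7.0878)
((1959778 - (-357 - 793)²) + M)*(-2280169 - 4998496) = ((1959778 - (-357 - 793)²) - 380341/53661)*(-2280169 - 4998496) = ((1959778 - 1*(-1150)²) - 380341/53661)*(-7278665) = ((1959778 - 1*1322500) - 380341/53661)*(-7278665) = ((1959778 - 1322500) - 380341/53661)*(-7278665) = (637278 - 380341/53661)*(-7278665) = (34196594417/53661)*(-7278665) = -248905554902213305/53661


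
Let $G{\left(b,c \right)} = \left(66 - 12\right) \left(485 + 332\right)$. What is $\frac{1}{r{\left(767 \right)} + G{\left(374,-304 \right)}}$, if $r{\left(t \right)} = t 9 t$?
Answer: $\frac{1}{5338719} \approx 1.8731 \cdot 10^{-7}$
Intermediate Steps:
$G{\left(b,c \right)} = 44118$ ($G{\left(b,c \right)} = 54 \cdot 817 = 44118$)
$r{\left(t \right)} = 9 t^{2}$ ($r{\left(t \right)} = 9 t t = 9 t^{2}$)
$\frac{1}{r{\left(767 \right)} + G{\left(374,-304 \right)}} = \frac{1}{9 \cdot 767^{2} + 44118} = \frac{1}{9 \cdot 588289 + 44118} = \frac{1}{5294601 + 44118} = \frac{1}{5338719}$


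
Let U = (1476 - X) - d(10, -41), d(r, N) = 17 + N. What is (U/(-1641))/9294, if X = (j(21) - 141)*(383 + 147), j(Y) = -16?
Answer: -42355/7625727 ≈ -0.0055542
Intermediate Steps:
X = -83210 (X = (-16 - 141)*(383 + 147) = -157*530 = -83210)
U = 84710 (U = (1476 - 1*(-83210)) - (17 - 41) = (1476 + 83210) - 1*(-24) = 84686 + 24 = 84710)
(U/(-1641))/9294 = (84710/(-1641))/9294 = (84710*(-1/1641))*(1/9294) = -84710/1641*1/9294 = -42355/7625727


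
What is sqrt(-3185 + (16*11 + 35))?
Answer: I*sqrt(2974) ≈ 54.534*I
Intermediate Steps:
sqrt(-3185 + (16*11 + 35)) = sqrt(-3185 + (176 + 35)) = sqrt(-3185 + 211) = sqrt(-2974) = I*sqrt(2974)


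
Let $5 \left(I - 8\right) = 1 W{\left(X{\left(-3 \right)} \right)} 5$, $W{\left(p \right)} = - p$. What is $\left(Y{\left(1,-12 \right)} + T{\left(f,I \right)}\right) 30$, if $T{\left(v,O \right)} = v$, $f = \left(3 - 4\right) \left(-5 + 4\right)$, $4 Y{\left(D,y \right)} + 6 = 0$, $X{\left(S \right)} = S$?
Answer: $-15$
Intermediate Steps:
$Y{\left(D,y \right)} = - \frac{3}{2}$ ($Y{\left(D,y \right)} = - \frac{3}{2} + \frac{1}{4} \cdot 0 = - \frac{3}{2} + 0 = - \frac{3}{2}$)
$f = 1$ ($f = \left(-1\right) \left(-1\right) = 1$)
$I = 11$ ($I = 8 + \frac{1 \left(\left(-1\right) \left(-3\right)\right) 5}{5} = 8 + \frac{1 \cdot 3 \cdot 5}{5} = 8 + \frac{3 \cdot 5}{5} = 8 + \frac{1}{5} \cdot 15 = 8 + 3 = 11$)
$\left(Y{\left(1,-12 \right)} + T{\left(f,I \right)}\right) 30 = \left(- \frac{3}{2} + 1\right) 30 = \left(- \frac{1}{2}\right) 30 = -15$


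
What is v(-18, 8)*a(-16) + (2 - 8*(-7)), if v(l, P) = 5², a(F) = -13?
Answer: -267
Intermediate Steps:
v(l, P) = 25
v(-18, 8)*a(-16) + (2 - 8*(-7)) = 25*(-13) + (2 - 8*(-7)) = -325 + (2 + 56) = -325 + 58 = -267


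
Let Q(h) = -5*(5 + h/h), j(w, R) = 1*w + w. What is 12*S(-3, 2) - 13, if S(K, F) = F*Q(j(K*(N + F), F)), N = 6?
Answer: -733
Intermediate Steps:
j(w, R) = 2*w (j(w, R) = w + w = 2*w)
Q(h) = -30 (Q(h) = -5*(5 + 1) = -5*6 = -30)
S(K, F) = -30*F (S(K, F) = F*(-30) = -30*F)
12*S(-3, 2) - 13 = 12*(-30*2) - 13 = 12*(-60) - 13 = -720 - 13 = -733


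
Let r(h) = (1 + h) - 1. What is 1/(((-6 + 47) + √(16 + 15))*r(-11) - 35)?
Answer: -486/232445 + 11*√31/232445 ≈ -0.0018273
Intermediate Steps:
r(h) = h
1/(((-6 + 47) + √(16 + 15))*r(-11) - 35) = 1/(((-6 + 47) + √(16 + 15))*(-11) - 35) = 1/((41 + √31)*(-11) - 35) = 1/((-451 - 11*√31) - 35) = 1/(-486 - 11*√31)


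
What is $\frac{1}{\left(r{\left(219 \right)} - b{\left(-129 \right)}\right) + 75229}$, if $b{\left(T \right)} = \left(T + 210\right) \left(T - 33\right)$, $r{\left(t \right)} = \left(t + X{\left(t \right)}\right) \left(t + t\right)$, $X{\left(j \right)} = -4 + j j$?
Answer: $\frac{1}{21189439} \approx 4.7193 \cdot 10^{-8}$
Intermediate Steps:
$X{\left(j \right)} = -4 + j^{2}$
$r{\left(t \right)} = 2 t \left(-4 + t + t^{2}\right)$ ($r{\left(t \right)} = \left(t + \left(-4 + t^{2}\right)\right) \left(t + t\right) = \left(-4 + t + t^{2}\right) 2 t = 2 t \left(-4 + t + t^{2}\right)$)
$b{\left(T \right)} = \left(-33 + T\right) \left(210 + T\right)$ ($b{\left(T \right)} = \left(210 + T\right) \left(-33 + T\right) = \left(-33 + T\right) \left(210 + T\right)$)
$\frac{1}{\left(r{\left(219 \right)} - b{\left(-129 \right)}\right) + 75229} = \frac{1}{\left(2 \cdot 219 \left(-4 + 219 + 219^{2}\right) - \left(-6930 + \left(-129\right)^{2} + 177 \left(-129\right)\right)\right) + 75229} = \frac{1}{\left(2 \cdot 219 \left(-4 + 219 + 47961\right) - \left(-6930 + 16641 - 22833\right)\right) + 75229} = \frac{1}{\left(2 \cdot 219 \cdot 48176 - -13122\right) + 75229} = \frac{1}{\left(21101088 + 13122\right) + 75229} = \frac{1}{21114210 + 75229} = \frac{1}{21189439}$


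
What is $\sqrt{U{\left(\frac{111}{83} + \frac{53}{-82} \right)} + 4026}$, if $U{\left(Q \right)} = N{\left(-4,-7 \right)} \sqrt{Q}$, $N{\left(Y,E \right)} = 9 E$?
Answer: $\frac{\sqrt{186490906536 - 428778 \sqrt{32008618}}}{6806} \approx 63.037$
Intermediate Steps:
$U{\left(Q \right)} = - 63 \sqrt{Q}$ ($U{\left(Q \right)} = 9 \left(-7\right) \sqrt{Q} = - 63 \sqrt{Q}$)
$\sqrt{U{\left(\frac{111}{83} + \frac{53}{-82} \right)} + 4026} = \sqrt{- 63 \sqrt{\frac{111}{83} + \frac{53}{-82}} + 4026} = \sqrt{- 63 \sqrt{111 \cdot \frac{1}{83} + 53 \left(- \frac{1}{82}\right)} + 4026} = \sqrt{- 63 \sqrt{\frac{111}{83} - \frac{53}{82}} + 4026} = \sqrt{- 63 \sqrt{\frac{4703}{6806}} + 4026} = \sqrt{- 63 \frac{\sqrt{32008618}}{6806} + 4026} = \sqrt{- \frac{63 \sqrt{32008618}}{6806} + 4026} = \sqrt{4026 - \frac{63 \sqrt{32008618}}{6806}}$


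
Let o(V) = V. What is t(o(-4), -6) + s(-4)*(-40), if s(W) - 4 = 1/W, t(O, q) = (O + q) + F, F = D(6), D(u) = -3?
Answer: -163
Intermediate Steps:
F = -3
t(O, q) = -3 + O + q (t(O, q) = (O + q) - 3 = -3 + O + q)
s(W) = 4 + 1/W
t(o(-4), -6) + s(-4)*(-40) = (-3 - 4 - 6) + (4 + 1/(-4))*(-40) = -13 + (4 - ¼)*(-40) = -13 + (15/4)*(-40) = -13 - 150 = -163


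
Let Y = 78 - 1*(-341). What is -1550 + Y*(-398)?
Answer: -168312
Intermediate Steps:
Y = 419 (Y = 78 + 341 = 419)
-1550 + Y*(-398) = -1550 + 419*(-398) = -1550 - 166762 = -168312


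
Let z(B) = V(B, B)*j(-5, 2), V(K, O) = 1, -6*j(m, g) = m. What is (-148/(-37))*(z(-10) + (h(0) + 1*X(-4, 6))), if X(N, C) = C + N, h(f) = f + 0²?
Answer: 34/3 ≈ 11.333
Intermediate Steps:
h(f) = f (h(f) = f + 0 = f)
j(m, g) = -m/6
z(B) = ⅚ (z(B) = 1*(-⅙*(-5)) = 1*(⅚) = ⅚)
(-148/(-37))*(z(-10) + (h(0) + 1*X(-4, 6))) = (-148/(-37))*(⅚ + (0 + 1*(6 - 4))) = (-148*(-1/37))*(⅚ + (0 + 1*2)) = 4*(⅚ + (0 + 2)) = 4*(⅚ + 2) = 4*(17/6) = 34/3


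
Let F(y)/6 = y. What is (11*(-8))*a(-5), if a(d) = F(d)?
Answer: 2640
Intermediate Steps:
F(y) = 6*y
a(d) = 6*d
(11*(-8))*a(-5) = (11*(-8))*(6*(-5)) = -88*(-30) = 2640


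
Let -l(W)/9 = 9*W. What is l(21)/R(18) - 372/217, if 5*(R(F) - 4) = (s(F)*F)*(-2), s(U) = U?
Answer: 51999/4396 ≈ 11.829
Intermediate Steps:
l(W) = -81*W
R(F) = 4 - 2*F**2/5 (R(F) = 4 + ((F*F)*(-2))/5 = 4 + (F**2*(-2))/5 = 4 + (-2*F**2)/5 = 4 - 2*F**2/5)
l(21)/R(18) - 372/217 = (-81*21)/(4 - 2/5*18**2) - 372/217 = -1701/(4 - 2/5*324) - 372*1/217 = -1701/(4 - 648/5) - 12/7 = -1701/(-628/5) - 12/7 = -1701*(-5/628) - 12/7 = 8505/628 - 12/7 = 51999/4396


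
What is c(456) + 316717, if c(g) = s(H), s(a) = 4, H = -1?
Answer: 316721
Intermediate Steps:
c(g) = 4
c(456) + 316717 = 4 + 316717 = 316721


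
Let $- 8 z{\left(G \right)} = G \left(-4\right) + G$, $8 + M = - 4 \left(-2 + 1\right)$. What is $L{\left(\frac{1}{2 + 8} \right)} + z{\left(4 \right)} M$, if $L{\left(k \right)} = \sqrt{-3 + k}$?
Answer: $-6 + \frac{i \sqrt{290}}{10} \approx -6.0 + 1.7029 i$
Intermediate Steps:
$M = -4$ ($M = -8 - 4 \left(-2 + 1\right) = -8 - -4 = -8 + 4 = -4$)
$z{\left(G \right)} = \frac{3 G}{8}$ ($z{\left(G \right)} = - \frac{G \left(-4\right) + G}{8} = - \frac{- 4 G + G}{8} = - \frac{\left(-3\right) G}{8} = \frac{3 G}{8}$)
$L{\left(\frac{1}{2 + 8} \right)} + z{\left(4 \right)} M = \sqrt{-3 + \frac{1}{2 + 8}} + \frac{3}{8} \cdot 4 \left(-4\right) = \sqrt{-3 + \frac{1}{10}} + \frac{3}{2} \left(-4\right) = \sqrt{-3 + \frac{1}{10}} - 6 = \sqrt{- \frac{29}{10}} - 6 = \frac{i \sqrt{290}}{10} - 6 = -6 + \frac{i \sqrt{290}}{10}$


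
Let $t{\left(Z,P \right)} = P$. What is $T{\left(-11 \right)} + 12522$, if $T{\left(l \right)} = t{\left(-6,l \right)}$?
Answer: $12511$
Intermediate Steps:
$T{\left(l \right)} = l$
$T{\left(-11 \right)} + 12522 = -11 + 12522 = 12511$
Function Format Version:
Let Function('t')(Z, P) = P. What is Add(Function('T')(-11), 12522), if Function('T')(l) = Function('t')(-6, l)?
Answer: 12511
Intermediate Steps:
Function('T')(l) = l
Add(Function('T')(-11), 12522) = Add(-11, 12522) = 12511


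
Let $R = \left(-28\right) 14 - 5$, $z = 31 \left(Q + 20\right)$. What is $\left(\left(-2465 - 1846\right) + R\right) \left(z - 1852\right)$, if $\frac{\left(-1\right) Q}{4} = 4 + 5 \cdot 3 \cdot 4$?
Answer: $43162944$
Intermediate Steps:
$Q = -256$ ($Q = - 4 \left(4 + 5 \cdot 3 \cdot 4\right) = - 4 \left(4 + 5 \cdot 12\right) = - 4 \left(4 + 60\right) = \left(-4\right) 64 = -256$)
$z = -7316$ ($z = 31 \left(-256 + 20\right) = 31 \left(-236\right) = -7316$)
$R = -397$ ($R = -392 - 5 = -397$)
$\left(\left(-2465 - 1846\right) + R\right) \left(z - 1852\right) = \left(\left(-2465 - 1846\right) - 397\right) \left(-7316 - 1852\right) = \left(\left(-2465 - 1846\right) - 397\right) \left(-9168\right) = \left(-4311 - 397\right) \left(-9168\right) = \left(-4708\right) \left(-9168\right) = 43162944$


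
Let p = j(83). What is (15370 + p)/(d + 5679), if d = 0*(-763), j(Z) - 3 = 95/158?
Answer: 2429029/897282 ≈ 2.7071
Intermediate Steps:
j(Z) = 569/158 (j(Z) = 3 + 95/158 = 569/158)
p = 569/158 ≈ 3.6013
d = 0
(15370 + p)/(d + 5679) = (15370 + 569/158)/(0 + 5679) = (2429029/158)/5679 = (2429029/158)*(1/5679) = 2429029/897282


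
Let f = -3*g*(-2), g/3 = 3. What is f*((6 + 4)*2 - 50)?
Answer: -1620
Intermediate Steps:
g = 9 (g = 3*3 = 9)
f = 54 (f = -3*9*(-2) = -27*(-2) = 54)
f*((6 + 4)*2 - 50) = 54*((6 + 4)*2 - 50) = 54*(10*2 - 50) = 54*(20 - 50) = 54*(-30) = -1620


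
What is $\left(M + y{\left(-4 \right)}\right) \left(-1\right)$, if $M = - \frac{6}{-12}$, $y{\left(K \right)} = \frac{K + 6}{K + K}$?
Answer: $- \frac{1}{4} \approx -0.25$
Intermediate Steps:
$y{\left(K \right)} = \frac{6 + K}{2 K}$
$M = \frac{1}{2}$ ($M = \left(-6\right) \left(- \frac{1}{12}\right) = \frac{1}{2} \approx 0.5$)
$\left(M + y{\left(-4 \right)}\right) \left(-1\right) = \left(\frac{1}{2} + \frac{6 - 4}{2 \left(-4\right)}\right) \left(-1\right) = \left(\frac{1}{2} + \frac{1}{2} \left(- \frac{1}{4}\right) 2\right) \left(-1\right) = \left(\frac{1}{2} - \frac{1}{4}\right) \left(-1\right) = \frac{1}{4} \left(-1\right) = - \frac{1}{4}$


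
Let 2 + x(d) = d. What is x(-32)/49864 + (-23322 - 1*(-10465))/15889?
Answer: -320820837/396144548 ≈ -0.80986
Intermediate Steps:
x(d) = -2 + d
x(-32)/49864 + (-23322 - 1*(-10465))/15889 = (-2 - 32)/49864 + (-23322 - 1*(-10465))/15889 = -34*1/49864 + (-23322 + 10465)*(1/15889) = -17/24932 - 12857*1/15889 = -17/24932 - 12857/15889 = -320820837/396144548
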